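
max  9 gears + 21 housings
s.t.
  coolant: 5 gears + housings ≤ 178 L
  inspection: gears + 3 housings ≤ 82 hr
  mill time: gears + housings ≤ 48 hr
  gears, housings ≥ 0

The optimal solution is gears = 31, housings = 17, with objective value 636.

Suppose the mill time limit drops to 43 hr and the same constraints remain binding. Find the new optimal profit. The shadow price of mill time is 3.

Δb = -5, so new z* = 636 + (3)·(-5) = 636 − 15 = 621.

621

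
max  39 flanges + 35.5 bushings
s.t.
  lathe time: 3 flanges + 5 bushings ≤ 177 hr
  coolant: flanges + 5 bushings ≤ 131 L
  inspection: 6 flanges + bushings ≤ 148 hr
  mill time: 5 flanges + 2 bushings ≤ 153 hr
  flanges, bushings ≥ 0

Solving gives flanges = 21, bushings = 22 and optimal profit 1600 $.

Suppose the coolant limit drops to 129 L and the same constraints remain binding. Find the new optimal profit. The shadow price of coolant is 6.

Δb = -2, so new z* = 1600 + (6)·(-2) = 1600 − 12 = 1588.

1588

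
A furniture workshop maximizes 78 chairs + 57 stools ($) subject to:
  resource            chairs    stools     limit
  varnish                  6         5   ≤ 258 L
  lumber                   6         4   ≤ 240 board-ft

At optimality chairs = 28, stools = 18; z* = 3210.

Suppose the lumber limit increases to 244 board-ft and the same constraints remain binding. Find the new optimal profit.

At the optimum: varnish uses 258 of 258 (binding); lumber uses 240 of 240 (binding).
Dual feasibility on the basic columns requires 6·y_varnish + 6·y_lumber = 78, 5·y_varnish + 4·y_lumber = 57.
This yields shadow prices y_varnish = 5, y_lumber = 8.
Δz = y_lumber·Δb = 8 × (4) = 32, so new z* = 3210 + 32 = 3242.

3242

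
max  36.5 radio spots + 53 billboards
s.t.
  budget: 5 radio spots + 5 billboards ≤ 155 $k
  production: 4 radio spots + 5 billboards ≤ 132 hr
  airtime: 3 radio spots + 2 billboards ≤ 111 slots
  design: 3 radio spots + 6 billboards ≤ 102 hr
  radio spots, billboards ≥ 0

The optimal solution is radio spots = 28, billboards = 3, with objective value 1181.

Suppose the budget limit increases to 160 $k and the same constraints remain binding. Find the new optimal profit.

1201

Binding: budget and design. Non-binding: production (5 unused), airtime (21 unused).
Since production, airtime are not tight, their duals are 0.
Dual feasibility on the basic columns requires 5·y_budget + 3·y_design = 36.5, 5·y_budget + 6·y_design = 53.
Solving: y_budget = 4, y_design = 5.5.
Δz = y_budget·Δb = 4 × (5) = 20, so new z* = 1181 + 20 = 1201.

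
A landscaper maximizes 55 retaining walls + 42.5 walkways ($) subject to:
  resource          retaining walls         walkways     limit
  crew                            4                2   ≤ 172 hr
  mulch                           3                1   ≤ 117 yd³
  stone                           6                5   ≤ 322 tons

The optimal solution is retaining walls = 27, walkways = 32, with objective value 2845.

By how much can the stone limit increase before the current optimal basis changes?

108

Binding constraints: crew, stone. The basis is B = [[4,2],[6,5]] with det 8.
Per unit increase in stone, x* moves by d = (-0.25, 0.5).
The basis stays optimal until retaining walls reaches 0; allowable increase = 108 tons.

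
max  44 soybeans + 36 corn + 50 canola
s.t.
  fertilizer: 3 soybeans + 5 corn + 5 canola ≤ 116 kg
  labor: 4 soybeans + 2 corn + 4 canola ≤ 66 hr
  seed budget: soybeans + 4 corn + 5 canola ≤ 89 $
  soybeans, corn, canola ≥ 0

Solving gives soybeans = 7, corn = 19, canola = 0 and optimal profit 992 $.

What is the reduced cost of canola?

At the optimum: fertilizer uses 116 of 116 (binding); labor uses 66 of 66 (binding); seed budget uses 83 of 89 (slack = 6).
Slack constraints have shadow price 0 (complementary slackness).
The binding rows give the dual system: 3·y_fertilizer + 4·y_labor = 44 and 5·y_fertilizer + 2·y_labor = 36.
Solving: y_fertilizer = 4, y_labor = 8.
Reduced cost of canola: c₃ − yᵀa₃ = 50 − (4·5 + 8·4) = 50 − 52 = -2.

-2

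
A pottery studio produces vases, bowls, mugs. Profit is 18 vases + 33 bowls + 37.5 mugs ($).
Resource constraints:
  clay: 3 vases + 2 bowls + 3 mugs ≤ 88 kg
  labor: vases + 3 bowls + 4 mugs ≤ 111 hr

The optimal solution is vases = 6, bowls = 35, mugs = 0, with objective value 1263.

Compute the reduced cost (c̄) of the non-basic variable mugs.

-7.5

Both clay and labor are binding at x*.
Dual feasibility on the basic columns requires 3·y_clay + 1·y_labor = 18, 2·y_clay + 3·y_labor = 33.
Solving: y_clay = 3, y_labor = 9.
Reduced cost of mugs: c₃ − yᵀa₃ = 37.5 − (3·3 + 9·4) = 37.5 − 45 = -7.5.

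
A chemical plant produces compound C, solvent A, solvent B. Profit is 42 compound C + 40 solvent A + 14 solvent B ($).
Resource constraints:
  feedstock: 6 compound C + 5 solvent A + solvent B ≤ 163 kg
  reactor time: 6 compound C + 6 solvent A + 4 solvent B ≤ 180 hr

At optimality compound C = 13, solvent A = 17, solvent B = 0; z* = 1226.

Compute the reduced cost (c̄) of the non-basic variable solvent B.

-8

At the optimum: feedstock uses 163 of 163 (binding); reactor time uses 180 of 180 (binding).
The binding rows give the dual system: 6·y_feedstock + 6·y_reactor time = 42 and 5·y_feedstock + 6·y_reactor time = 40.
→ y_feedstock = 2 and y_reactor time = 5.
Reduced cost of solvent B: c₃ − yᵀa₃ = 14 − (2·1 + 5·4) = 14 − 22 = -8.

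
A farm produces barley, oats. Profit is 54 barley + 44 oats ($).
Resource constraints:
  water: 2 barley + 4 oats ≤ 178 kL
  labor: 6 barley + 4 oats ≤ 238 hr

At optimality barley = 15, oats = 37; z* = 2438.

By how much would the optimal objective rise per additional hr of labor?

8

Check each constraint at x*: water 178/178 (tight); labor 238/238 (tight).
The binding rows give the dual system: 2·y_water + 6·y_labor = 54 and 4·y_water + 4·y_labor = 44.
Solving: y_water = 3, y_labor = 8.
Shadow price of labor = 8.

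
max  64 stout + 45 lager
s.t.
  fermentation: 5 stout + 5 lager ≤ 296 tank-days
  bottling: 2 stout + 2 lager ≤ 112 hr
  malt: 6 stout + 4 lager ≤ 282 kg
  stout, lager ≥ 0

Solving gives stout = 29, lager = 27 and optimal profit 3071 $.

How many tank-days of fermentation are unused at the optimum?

fermentation used = 5·29 + 5·27 = 280; slack = 296 − 280 = 16.

16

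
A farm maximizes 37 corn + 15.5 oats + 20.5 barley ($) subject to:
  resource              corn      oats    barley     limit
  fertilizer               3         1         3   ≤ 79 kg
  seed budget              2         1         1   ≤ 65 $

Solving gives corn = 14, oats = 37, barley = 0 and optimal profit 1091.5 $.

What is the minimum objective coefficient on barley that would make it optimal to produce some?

27.5

Check each constraint at x*: fertilizer 79/79 (tight); seed budget 65/65 (tight).
Dual feasibility on the basic columns requires 3·y_fertilizer + 2·y_seed budget = 37, 1·y_fertilizer + 1·y_seed budget = 15.5.
→ y_fertilizer = 6 and y_seed budget = 9.5.
barley enters the basis when its profit ≥ yᵀa₃ = 6·3 + 9.5·1 = 27.5.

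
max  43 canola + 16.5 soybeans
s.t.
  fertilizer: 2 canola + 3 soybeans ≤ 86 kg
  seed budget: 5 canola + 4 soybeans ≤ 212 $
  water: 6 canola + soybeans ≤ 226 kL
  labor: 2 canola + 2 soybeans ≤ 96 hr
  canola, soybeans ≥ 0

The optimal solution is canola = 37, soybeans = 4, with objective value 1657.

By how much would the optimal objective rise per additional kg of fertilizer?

Binding: fertilizer and water. Non-binding: seed budget (11 unused), labor (14 unused).
Slack constraints have shadow price 0 (complementary slackness).
From A_Bᵀ y = c: 2·y_fertilizer + 6·y_water = 43; 3·y_fertilizer + 1·y_water = 16.5.
Solving: y_fertilizer = 3.5, y_water = 6.
Shadow price of fertilizer = 3.5.

3.5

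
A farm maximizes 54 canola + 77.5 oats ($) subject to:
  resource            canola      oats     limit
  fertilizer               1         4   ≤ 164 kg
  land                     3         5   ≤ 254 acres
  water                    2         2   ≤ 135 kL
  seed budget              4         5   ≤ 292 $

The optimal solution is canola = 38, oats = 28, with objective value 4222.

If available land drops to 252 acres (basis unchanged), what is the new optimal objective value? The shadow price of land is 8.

Δb = -2, so new z* = 4222 + (8)·(-2) = 4222 − 16 = 4206.

4206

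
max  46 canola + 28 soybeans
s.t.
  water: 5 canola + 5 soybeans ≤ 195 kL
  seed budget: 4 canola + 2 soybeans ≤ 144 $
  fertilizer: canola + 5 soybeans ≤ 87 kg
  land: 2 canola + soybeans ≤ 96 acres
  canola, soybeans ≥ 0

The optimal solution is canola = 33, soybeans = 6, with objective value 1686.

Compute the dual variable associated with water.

2

At the optimum: water uses 195 of 195 (binding); seed budget uses 144 of 144 (binding); fertilizer uses 63 of 87 (slack = 24); land uses 72 of 96 (slack = 24).
By complementary slackness, y = 0 for the non-binding constraints.
From A_Bᵀ y = c: 5·y_water + 4·y_seed budget = 46; 5·y_water + 2·y_seed budget = 28.
→ y_water = 2 and y_seed budget = 9.
Shadow price of water = 2.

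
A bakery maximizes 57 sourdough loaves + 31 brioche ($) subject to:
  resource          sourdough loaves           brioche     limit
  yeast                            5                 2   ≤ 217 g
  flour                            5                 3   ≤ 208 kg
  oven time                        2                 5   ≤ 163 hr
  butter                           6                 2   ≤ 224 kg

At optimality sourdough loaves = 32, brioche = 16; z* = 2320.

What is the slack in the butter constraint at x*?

butter used = 6·32 + 2·16 = 224; slack = 224 − 224 = 0.

0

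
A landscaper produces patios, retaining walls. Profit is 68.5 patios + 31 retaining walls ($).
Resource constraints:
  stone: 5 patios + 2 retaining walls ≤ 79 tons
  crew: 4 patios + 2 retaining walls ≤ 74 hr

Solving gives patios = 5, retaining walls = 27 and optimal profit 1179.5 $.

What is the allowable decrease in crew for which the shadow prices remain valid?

10.8

Binding constraints: stone, crew. The basis is B = [[5,2],[4,2]] with det 2.
Per unit decrease in crew, x* moves by d = (1, -2.5).
The basis stays optimal until retaining walls reaches 0; allowable decrease = 10.8 hr.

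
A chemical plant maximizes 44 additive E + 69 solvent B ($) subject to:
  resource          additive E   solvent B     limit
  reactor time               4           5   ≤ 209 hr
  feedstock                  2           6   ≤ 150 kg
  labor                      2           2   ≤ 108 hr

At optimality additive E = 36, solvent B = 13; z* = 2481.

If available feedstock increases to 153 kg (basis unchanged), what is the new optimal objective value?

2493

At the optimum: reactor time uses 209 of 209 (binding); feedstock uses 150 of 150 (binding); labor uses 98 of 108 (slack = 10).
Slack constraints have shadow price 0 (complementary slackness).
Dual feasibility on the basic columns requires 4·y_reactor time + 2·y_feedstock = 44, 5·y_reactor time + 6·y_feedstock = 69.
This yields shadow prices y_reactor time = 9, y_feedstock = 4.
Δz = y_feedstock·Δb = 4 × (3) = 12, so new z* = 2481 + 12 = 2493.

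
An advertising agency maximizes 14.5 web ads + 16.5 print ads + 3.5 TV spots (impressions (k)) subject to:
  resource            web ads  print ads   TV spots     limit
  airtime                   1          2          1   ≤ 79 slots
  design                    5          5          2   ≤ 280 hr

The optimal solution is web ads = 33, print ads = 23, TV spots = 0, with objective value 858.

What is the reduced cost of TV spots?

At the optimum: airtime uses 79 of 79 (binding); design uses 280 of 280 (binding).
From A_Bᵀ y = c: 1·y_airtime + 5·y_design = 14.5; 2·y_airtime + 5·y_design = 16.5.
Solving: y_airtime = 2, y_design = 2.5.
Reduced cost of TV spots: c₃ − yᵀa₃ = 3.5 − (2·1 + 2.5·2) = 3.5 − 7 = -3.5.

-3.5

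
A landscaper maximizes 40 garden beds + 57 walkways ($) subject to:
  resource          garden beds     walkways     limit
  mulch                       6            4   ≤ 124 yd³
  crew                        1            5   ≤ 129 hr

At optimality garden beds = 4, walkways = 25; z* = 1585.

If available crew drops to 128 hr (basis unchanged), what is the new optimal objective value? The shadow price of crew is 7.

1578

Δb = -1, so new z* = 1585 + (7)·(-1) = 1585 − 7 = 1578.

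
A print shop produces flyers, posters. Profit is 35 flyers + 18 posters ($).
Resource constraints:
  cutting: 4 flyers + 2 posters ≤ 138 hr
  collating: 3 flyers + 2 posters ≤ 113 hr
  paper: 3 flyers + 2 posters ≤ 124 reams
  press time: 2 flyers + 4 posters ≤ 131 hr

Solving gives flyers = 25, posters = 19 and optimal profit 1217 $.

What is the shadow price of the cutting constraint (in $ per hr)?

At the optimum: cutting uses 138 of 138 (binding); collating uses 113 of 113 (binding); paper uses 113 of 124 (slack = 11); press time uses 126 of 131 (slack = 5).
Slack constraints have shadow price 0 (complementary slackness).
From A_Bᵀ y = c: 4·y_cutting + 3·y_collating = 35; 2·y_cutting + 2·y_collating = 18.
Solving: y_cutting = 8, y_collating = 1.
Shadow price of cutting = 8.

8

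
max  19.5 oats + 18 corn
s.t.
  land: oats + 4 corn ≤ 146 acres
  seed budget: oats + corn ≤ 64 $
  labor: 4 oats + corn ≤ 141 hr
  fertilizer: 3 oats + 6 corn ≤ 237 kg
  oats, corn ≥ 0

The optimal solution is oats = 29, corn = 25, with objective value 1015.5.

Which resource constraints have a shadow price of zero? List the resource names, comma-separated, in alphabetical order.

land: 129/146 (slack 17)
seed budget: 54/64 (slack 10)
labor: 141/141 (binding)
fertilizer: 237/237 (binding)
By complementary slackness, a constraint with positive slack has shadow price 0 → land, seed budget.

land, seed budget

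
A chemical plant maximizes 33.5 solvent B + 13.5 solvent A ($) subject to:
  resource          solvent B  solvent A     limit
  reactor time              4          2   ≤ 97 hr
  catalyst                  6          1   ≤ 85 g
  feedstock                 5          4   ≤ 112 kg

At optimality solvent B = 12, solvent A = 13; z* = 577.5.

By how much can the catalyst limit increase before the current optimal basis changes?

Binding constraints: catalyst, feedstock. The basis is B = [[6,1],[5,4]] with det 19.
Per unit increase in catalyst, x* moves by d = (0.2105, -0.2632).
The basis stays optimal until solvent A reaches 0; allowable increase = 49.4 g.

49.4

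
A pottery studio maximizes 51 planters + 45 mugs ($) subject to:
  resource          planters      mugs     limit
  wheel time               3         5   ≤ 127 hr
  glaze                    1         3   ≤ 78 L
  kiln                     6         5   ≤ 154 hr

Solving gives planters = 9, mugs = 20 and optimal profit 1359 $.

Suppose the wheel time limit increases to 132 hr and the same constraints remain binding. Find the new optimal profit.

Check each constraint at x*: wheel time 127/127 (tight); glaze 69/78 (slack 9); kiln 154/154 (tight).
Since glaze is not tight, its dual is 0.
From A_Bᵀ y = c: 3·y_wheel time + 6·y_kiln = 51; 5·y_wheel time + 5·y_kiln = 45.
Solving: y_wheel time = 1, y_kiln = 8.
Δz = y_wheel time·Δb = 1 × (5) = 5, so new z* = 1359 + 5 = 1364.

1364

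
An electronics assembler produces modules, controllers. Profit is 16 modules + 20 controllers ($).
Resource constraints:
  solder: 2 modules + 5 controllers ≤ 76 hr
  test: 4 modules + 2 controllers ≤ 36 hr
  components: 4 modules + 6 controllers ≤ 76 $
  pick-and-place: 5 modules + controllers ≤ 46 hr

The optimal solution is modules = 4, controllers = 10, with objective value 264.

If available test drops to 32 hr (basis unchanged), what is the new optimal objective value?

At the optimum: solder uses 58 of 76 (slack = 18); test uses 36 of 36 (binding); components uses 76 of 76 (binding); pick-and-place uses 30 of 46 (slack = 16).
By complementary slackness, y = 0 for the non-binding constraints.
From A_Bᵀ y = c: 4·y_test + 4·y_components = 16; 2·y_test + 6·y_components = 20.
→ y_test = 1 and y_components = 3.
Δz = y_test·Δb = 1 × (-4) = -4, so new z* = 264 − 4 = 260.

260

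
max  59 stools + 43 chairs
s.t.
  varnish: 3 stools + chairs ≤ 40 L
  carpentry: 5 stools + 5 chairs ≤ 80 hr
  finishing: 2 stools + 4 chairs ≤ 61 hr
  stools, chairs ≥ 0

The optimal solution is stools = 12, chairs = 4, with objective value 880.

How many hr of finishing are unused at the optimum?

21

finishing used = 2·12 + 4·4 = 40; slack = 61 − 40 = 21.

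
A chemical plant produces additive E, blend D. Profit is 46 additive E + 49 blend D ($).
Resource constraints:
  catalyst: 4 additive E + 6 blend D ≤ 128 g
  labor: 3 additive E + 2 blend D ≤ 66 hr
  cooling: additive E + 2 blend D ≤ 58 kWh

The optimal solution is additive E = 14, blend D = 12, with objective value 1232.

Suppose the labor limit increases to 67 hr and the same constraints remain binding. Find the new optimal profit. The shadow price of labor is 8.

Δb = 1, so new z* = 1232 + (8)·(1) = 1232 + 8 = 1240.

1240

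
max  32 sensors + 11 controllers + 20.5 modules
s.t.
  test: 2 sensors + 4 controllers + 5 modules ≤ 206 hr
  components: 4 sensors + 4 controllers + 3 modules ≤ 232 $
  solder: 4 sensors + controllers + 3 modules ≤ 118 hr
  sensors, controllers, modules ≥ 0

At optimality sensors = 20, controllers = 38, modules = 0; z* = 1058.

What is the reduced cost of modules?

Check each constraint at x*: test 192/206 (slack 14); components 232/232 (tight); solder 118/118 (tight).
By complementary slackness, y = 0 for the non-binding constraint.
From A_Bᵀ y = c: 4·y_components + 4·y_solder = 32; 4·y_components + 1·y_solder = 11.
This yields shadow prices y_components = 1, y_solder = 7.
Reduced cost of modules: c₃ − yᵀa₃ = 20.5 − (1·3 + 7·3) = 20.5 − 24 = -3.5.

-3.5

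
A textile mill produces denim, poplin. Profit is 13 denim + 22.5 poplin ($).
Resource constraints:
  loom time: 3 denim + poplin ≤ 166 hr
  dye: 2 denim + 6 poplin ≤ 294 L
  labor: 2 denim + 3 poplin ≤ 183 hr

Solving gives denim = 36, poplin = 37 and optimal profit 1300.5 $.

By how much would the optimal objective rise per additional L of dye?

Binding: dye and labor. Non-binding: loom time (21 unused).
Since loom time is not tight, its dual is 0.
From A_Bᵀ y = c: 2·y_dye + 2·y_labor = 13; 6·y_dye + 3·y_labor = 22.5.
Solving: y_dye = 1, y_labor = 5.5.
Shadow price of dye = 1.

1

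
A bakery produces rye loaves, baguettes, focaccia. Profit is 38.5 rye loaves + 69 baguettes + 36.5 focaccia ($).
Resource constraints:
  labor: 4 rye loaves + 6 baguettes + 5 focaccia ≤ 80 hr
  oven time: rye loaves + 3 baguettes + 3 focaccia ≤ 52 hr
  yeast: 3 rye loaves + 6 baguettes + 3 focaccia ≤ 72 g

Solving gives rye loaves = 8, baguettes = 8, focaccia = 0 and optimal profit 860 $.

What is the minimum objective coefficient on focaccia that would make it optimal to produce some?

42.5

Check each constraint at x*: labor 80/80 (tight); oven time 32/52 (slack 20); yeast 72/72 (tight).
Slack constraints have shadow price 0 (complementary slackness).
From A_Bᵀ y = c: 4·y_labor + 3·y_yeast = 38.5; 6·y_labor + 6·y_yeast = 69.
This yields shadow prices y_labor = 4, y_yeast = 7.5.
focaccia enters the basis when its profit ≥ yᵀa₃ = 4·5 + 7.5·3 = 42.5.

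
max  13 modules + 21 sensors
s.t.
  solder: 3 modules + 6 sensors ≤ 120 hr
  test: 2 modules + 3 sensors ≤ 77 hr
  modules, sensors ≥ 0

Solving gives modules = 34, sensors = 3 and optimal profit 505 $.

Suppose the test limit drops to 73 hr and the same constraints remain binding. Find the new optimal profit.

Check each constraint at x*: solder 120/120 (tight); test 77/77 (tight).
Dual feasibility on the basic columns requires 3·y_solder + 2·y_test = 13, 6·y_solder + 3·y_test = 21.
→ y_solder = 1 and y_test = 5.
Δz = y_test·Δb = 5 × (-4) = -20, so new z* = 505 − 20 = 485.

485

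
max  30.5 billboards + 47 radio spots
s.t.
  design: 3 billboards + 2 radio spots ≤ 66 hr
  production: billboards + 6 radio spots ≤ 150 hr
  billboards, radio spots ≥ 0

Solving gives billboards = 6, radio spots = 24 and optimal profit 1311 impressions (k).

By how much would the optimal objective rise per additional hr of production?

5

Check each constraint at x*: design 66/66 (tight); production 150/150 (tight).
From A_Bᵀ y = c: 3·y_design + 1·y_production = 30.5; 2·y_design + 6·y_production = 47.
→ y_design = 8.5 and y_production = 5.
Shadow price of production = 5.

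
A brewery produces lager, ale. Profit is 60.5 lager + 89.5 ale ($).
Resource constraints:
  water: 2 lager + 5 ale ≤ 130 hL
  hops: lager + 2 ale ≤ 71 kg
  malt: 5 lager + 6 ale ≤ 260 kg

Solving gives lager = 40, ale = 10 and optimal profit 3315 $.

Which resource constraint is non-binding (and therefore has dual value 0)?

water: 130/130 (binding)
hops: 60/71 (slack 11)
malt: 260/260 (binding)
By complementary slackness, a constraint with positive slack has shadow price 0 → hops.

hops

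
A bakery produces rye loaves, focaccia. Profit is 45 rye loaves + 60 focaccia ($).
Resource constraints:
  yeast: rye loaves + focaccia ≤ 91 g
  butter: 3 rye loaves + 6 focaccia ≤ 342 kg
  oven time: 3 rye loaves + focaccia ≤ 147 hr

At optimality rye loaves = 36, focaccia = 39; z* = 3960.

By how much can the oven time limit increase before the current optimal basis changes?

80

Binding constraints: butter, oven time. The basis is B = [[3,6],[3,1]] with det -15.
Per unit increase in oven time, x* moves by d = (0.4, -0.2).
The basis stays optimal until yeast becomes binding; allowable increase = 80 hr.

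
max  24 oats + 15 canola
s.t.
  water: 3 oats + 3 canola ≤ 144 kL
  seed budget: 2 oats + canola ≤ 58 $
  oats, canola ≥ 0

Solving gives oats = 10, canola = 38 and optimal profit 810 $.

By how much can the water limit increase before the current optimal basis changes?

Binding constraints: water, seed budget. The basis is B = [[3,3],[2,1]] with det -3.
Per unit increase in water, x* moves by d = (-0.3333, 0.6667).
The basis stays optimal until oats reaches 0; allowable increase = 30 kL.

30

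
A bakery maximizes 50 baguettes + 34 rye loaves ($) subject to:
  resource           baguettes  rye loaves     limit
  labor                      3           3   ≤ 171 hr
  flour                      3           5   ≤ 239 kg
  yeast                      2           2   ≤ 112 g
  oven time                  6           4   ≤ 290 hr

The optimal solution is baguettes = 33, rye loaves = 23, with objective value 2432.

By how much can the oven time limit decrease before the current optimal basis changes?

Binding constraints: yeast, oven time. The basis is B = [[2,2],[6,4]] with det -4.
Per unit decrease in oven time, x* moves by d = (-0.5, 0.5).
The basis stays optimal until flour becomes binding; allowable decrease = 25 hr.

25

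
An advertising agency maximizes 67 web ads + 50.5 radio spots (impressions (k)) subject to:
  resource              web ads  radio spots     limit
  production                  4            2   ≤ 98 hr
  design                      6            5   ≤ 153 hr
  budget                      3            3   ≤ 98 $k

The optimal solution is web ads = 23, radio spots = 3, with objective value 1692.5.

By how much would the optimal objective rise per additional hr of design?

Binding: production and design. Non-binding: budget (20 unused).
Since budget is not tight, its dual is 0.
Dual feasibility on the basic columns requires 4·y_production + 6·y_design = 67, 2·y_production + 5·y_design = 50.5.
This yields shadow prices y_production = 4, y_design = 8.5.
Shadow price of design = 8.5.

8.5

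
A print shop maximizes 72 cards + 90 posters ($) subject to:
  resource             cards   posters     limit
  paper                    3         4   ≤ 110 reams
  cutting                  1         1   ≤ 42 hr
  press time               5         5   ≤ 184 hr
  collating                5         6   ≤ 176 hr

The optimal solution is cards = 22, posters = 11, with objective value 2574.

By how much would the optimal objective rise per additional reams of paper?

9

Check each constraint at x*: paper 110/110 (tight); cutting 33/42 (slack 9); press time 165/184 (slack 19); collating 176/176 (tight).
Slack constraints have shadow price 0 (complementary slackness).
Dual feasibility on the basic columns requires 3·y_paper + 5·y_collating = 72, 4·y_paper + 6·y_collating = 90.
Solving: y_paper = 9, y_collating = 9.
Shadow price of paper = 9.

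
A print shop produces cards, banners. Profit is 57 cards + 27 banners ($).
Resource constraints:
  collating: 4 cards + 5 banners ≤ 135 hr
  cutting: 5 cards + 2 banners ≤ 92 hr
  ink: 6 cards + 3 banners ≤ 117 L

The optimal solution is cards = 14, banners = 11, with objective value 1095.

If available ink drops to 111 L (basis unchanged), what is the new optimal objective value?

Check each constraint at x*: collating 111/135 (slack 24); cutting 92/92 (tight); ink 117/117 (tight).
Slack constraints have shadow price 0 (complementary slackness).
From A_Bᵀ y = c: 5·y_cutting + 6·y_ink = 57; 2·y_cutting + 3·y_ink = 27.
→ y_cutting = 3 and y_ink = 7.
Δz = y_ink·Δb = 7 × (-6) = -42, so new z* = 1095 − 42 = 1053.

1053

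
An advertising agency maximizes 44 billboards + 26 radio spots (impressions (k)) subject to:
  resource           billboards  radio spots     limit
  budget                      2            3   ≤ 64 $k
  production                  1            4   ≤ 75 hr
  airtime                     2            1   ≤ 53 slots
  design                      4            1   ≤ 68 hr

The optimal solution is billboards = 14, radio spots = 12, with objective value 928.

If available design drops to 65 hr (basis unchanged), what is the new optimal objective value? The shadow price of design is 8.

904

Δb = -3, so new z* = 928 + (8)·(-3) = 928 − 24 = 904.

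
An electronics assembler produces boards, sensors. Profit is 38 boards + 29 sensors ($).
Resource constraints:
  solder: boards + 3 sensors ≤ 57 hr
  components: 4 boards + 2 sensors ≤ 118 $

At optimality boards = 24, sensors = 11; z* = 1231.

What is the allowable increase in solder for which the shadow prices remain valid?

Binding constraints: solder, components. The basis is B = [[1,3],[4,2]] with det -10.
Per unit increase in solder, x* moves by d = (-0.2, 0.4).
The basis stays optimal until boards reaches 0; allowable increase = 120 hr.

120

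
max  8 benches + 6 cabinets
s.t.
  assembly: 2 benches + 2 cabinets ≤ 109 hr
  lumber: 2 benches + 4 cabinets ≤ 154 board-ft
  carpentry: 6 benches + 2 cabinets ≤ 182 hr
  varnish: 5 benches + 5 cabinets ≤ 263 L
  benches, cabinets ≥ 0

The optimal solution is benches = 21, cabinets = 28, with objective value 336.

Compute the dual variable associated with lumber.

1

At the optimum: assembly uses 98 of 109 (slack = 11); lumber uses 154 of 154 (binding); carpentry uses 182 of 182 (binding); varnish uses 245 of 263 (slack = 18).
By complementary slackness, y = 0 for the non-binding constraints.
From A_Bᵀ y = c: 2·y_lumber + 6·y_carpentry = 8; 4·y_lumber + 2·y_carpentry = 6.
Solving: y_lumber = 1, y_carpentry = 1.
Shadow price of lumber = 1.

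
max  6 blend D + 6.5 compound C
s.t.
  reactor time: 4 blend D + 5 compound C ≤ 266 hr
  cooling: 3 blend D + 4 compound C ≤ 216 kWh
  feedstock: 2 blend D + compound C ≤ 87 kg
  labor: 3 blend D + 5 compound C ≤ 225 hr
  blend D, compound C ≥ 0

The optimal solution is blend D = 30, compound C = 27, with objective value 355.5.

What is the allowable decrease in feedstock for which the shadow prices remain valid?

42

Binding constraints: feedstock, labor. The basis is B = [[2,1],[3,5]] with det 7.
Per unit decrease in feedstock, x* moves by d = (-0.7143, 0.4286).
The basis stays optimal until blend D reaches 0; allowable decrease = 42 kg.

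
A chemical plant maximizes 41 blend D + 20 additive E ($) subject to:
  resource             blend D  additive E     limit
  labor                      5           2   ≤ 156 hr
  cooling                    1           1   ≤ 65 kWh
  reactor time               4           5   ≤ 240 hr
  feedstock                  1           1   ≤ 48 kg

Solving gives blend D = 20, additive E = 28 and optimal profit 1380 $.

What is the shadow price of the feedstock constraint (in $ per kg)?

Check each constraint at x*: labor 156/156 (tight); cooling 48/65 (slack 17); reactor time 220/240 (slack 20); feedstock 48/48 (tight).
By complementary slackness, y = 0 for the non-binding constraints.
From A_Bᵀ y = c: 5·y_labor + 1·y_feedstock = 41; 2·y_labor + 1·y_feedstock = 20.
Solving: y_labor = 7, y_feedstock = 6.
Shadow price of feedstock = 6.

6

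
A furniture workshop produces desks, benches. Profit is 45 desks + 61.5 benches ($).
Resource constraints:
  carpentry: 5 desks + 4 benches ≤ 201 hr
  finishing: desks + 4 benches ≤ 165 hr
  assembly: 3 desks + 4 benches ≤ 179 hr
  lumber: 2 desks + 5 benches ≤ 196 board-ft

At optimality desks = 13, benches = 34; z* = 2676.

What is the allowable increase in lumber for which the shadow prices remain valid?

Binding constraints: carpentry, lumber. The basis is B = [[5,4],[2,5]] with det 17.
Per unit increase in lumber, x* moves by d = (-0.2353, 0.2941).
The basis stays optimal until assembly becomes binding; allowable increase = 8.5 board-ft.

8.5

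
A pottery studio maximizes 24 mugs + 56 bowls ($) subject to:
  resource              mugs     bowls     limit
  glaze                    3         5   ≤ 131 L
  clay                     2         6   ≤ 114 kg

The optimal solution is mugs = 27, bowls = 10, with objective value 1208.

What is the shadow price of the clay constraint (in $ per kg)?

6

Check each constraint at x*: glaze 131/131 (tight); clay 114/114 (tight).
From A_Bᵀ y = c: 3·y_glaze + 2·y_clay = 24; 5·y_glaze + 6·y_clay = 56.
Solving: y_glaze = 4, y_clay = 6.
Shadow price of clay = 6.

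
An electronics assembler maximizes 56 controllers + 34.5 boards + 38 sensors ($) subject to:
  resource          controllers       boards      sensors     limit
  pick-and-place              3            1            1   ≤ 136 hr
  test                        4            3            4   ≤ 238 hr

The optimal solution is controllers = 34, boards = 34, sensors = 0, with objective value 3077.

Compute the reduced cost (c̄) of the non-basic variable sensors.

-6

Both pick-and-place and test are binding at x*.
The binding rows give the dual system: 3·y_pick-and-place + 4·y_test = 56 and 1·y_pick-and-place + 3·y_test = 34.5.
This yields shadow prices y_pick-and-place = 6, y_test = 9.5.
Reduced cost of sensors: c₃ − yᵀa₃ = 38 − (6·1 + 9.5·4) = 38 − 44 = -6.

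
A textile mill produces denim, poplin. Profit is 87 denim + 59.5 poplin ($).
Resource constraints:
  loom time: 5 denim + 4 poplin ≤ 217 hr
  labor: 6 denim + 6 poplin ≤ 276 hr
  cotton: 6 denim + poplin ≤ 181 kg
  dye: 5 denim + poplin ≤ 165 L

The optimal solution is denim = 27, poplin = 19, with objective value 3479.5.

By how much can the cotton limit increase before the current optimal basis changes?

Binding constraints: labor, cotton. The basis is B = [[6,6],[6,1]] with det -30.
Per unit increase in cotton, x* moves by d = (0.2, -0.2).
The basis stays optimal until dye becomes binding; allowable increase = 13.75 kg.

13.75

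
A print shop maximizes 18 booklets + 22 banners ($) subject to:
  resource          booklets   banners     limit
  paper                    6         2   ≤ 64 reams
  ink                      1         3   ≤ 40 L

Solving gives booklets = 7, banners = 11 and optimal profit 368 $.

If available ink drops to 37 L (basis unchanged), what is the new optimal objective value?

At the optimum: paper uses 64 of 64 (binding); ink uses 40 of 40 (binding).
From A_Bᵀ y = c: 6·y_paper + 1·y_ink = 18; 2·y_paper + 3·y_ink = 22.
→ y_paper = 2 and y_ink = 6.
Δz = y_ink·Δb = 6 × (-3) = -18, so new z* = 368 − 18 = 350.

350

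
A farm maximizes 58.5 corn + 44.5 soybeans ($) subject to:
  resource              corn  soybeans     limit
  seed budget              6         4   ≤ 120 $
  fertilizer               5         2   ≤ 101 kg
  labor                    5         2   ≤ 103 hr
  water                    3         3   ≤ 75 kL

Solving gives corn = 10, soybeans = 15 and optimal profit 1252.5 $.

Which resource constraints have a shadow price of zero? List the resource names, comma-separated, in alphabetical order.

fertilizer, labor

seed budget: 120/120 (binding)
fertilizer: 80/101 (slack 21)
labor: 80/103 (slack 23)
water: 75/75 (binding)
By complementary slackness, a constraint with positive slack has shadow price 0 → fertilizer, labor.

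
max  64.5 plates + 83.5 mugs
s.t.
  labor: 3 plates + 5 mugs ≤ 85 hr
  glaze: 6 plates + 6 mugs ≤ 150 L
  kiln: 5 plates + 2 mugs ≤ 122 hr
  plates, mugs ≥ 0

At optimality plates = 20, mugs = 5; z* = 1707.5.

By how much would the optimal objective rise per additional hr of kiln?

Binding: labor and glaze. Non-binding: kiln (12 unused).
Since kiln is not tight, its dual is 0.
From A_Bᵀ y = c: 3·y_labor + 6·y_glaze = 64.5; 5·y_labor + 6·y_glaze = 83.5.
Solving: y_labor = 9.5, y_glaze = 6.
Shadow price of kiln = 0.

0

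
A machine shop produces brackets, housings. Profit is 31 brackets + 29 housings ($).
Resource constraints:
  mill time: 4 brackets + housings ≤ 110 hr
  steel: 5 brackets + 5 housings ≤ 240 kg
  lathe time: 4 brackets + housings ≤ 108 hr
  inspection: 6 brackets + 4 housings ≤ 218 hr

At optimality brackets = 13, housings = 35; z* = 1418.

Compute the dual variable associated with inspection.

At the optimum: mill time uses 87 of 110 (slack = 23); steel uses 240 of 240 (binding); lathe time uses 87 of 108 (slack = 21); inspection uses 218 of 218 (binding).
Slack constraints have shadow price 0 (complementary slackness).
From A_Bᵀ y = c: 5·y_steel + 6·y_inspection = 31; 5·y_steel + 4·y_inspection = 29.
This yields shadow prices y_steel = 5, y_inspection = 1.
Shadow price of inspection = 1.

1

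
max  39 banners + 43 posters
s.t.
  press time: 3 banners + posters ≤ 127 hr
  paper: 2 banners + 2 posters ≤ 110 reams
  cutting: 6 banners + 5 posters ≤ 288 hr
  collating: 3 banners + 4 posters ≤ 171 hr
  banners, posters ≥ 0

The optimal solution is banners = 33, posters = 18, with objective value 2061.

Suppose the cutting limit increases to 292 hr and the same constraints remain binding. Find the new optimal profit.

2073

At the optimum: press time uses 117 of 127 (slack = 10); paper uses 102 of 110 (slack = 8); cutting uses 288 of 288 (binding); collating uses 171 of 171 (binding).
By complementary slackness, y = 0 for the non-binding constraints.
Dual feasibility on the basic columns requires 6·y_cutting + 3·y_collating = 39, 5·y_cutting + 4·y_collating = 43.
→ y_cutting = 3 and y_collating = 7.
Δz = y_cutting·Δb = 3 × (4) = 12, so new z* = 2061 + 12 = 2073.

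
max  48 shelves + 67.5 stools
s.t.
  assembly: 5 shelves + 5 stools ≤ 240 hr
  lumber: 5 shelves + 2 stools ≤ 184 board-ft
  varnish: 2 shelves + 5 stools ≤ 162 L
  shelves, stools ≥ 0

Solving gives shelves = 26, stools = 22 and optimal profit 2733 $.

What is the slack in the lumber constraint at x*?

lumber used = 5·26 + 2·22 = 174; slack = 184 − 174 = 10.

10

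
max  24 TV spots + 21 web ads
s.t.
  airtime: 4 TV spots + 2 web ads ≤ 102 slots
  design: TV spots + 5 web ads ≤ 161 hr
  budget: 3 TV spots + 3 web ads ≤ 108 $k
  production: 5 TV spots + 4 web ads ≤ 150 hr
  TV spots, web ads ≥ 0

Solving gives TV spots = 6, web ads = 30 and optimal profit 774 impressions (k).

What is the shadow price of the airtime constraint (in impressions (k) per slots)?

0

Check each constraint at x*: airtime 84/102 (slack 18); design 156/161 (slack 5); budget 108/108 (tight); production 150/150 (tight).
By complementary slackness, y = 0 for the non-binding constraints.
From A_Bᵀ y = c: 3·y_budget + 5·y_production = 24; 3·y_budget + 4·y_production = 21.
Solving: y_budget = 3, y_production = 3.
Shadow price of airtime = 0.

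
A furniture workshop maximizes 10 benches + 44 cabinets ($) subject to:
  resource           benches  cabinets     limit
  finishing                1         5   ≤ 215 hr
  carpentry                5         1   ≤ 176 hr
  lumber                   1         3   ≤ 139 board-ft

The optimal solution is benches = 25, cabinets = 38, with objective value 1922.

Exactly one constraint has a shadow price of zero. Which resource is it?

carpentry

finishing: 215/215 (binding)
carpentry: 163/176 (slack 13)
lumber: 139/139 (binding)
By complementary slackness, a constraint with positive slack has shadow price 0 → carpentry.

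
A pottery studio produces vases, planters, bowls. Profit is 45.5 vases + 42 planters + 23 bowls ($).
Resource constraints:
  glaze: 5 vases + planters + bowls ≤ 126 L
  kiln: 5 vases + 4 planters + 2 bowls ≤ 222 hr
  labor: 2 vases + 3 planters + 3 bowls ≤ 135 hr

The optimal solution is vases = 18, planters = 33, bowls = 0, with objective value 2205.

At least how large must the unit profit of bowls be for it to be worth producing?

Binding: kiln and labor. Non-binding: glaze (3 unused).
Since glaze is not tight, its dual is 0.
The binding rows give the dual system: 5·y_kiln + 2·y_labor = 45.5 and 4·y_kiln + 3·y_labor = 42.
Solving: y_kiln = 7.5, y_labor = 4.
bowls enters the basis when its profit ≥ yᵀa₃ = 7.5·2 + 4·3 = 27.

27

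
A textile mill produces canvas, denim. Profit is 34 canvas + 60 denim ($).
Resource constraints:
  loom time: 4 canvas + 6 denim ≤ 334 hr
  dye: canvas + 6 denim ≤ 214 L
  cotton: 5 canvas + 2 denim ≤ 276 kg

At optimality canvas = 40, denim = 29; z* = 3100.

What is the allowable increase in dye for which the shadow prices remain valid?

Binding constraints: loom time, dye. The basis is B = [[4,6],[1,6]] with det 18.
Per unit increase in dye, x* moves by d = (-0.3333, 0.2222).
The basis stays optimal until canvas reaches 0; allowable increase = 120 L.

120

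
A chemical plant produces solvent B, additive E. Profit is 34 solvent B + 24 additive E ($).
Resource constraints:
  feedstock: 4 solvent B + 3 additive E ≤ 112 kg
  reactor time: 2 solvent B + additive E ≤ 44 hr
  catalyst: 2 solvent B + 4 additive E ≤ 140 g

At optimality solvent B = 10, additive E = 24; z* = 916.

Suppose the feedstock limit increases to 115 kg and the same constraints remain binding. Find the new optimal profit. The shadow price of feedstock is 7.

Δb = 3, so new z* = 916 + (7)·(3) = 916 + 21 = 937.

937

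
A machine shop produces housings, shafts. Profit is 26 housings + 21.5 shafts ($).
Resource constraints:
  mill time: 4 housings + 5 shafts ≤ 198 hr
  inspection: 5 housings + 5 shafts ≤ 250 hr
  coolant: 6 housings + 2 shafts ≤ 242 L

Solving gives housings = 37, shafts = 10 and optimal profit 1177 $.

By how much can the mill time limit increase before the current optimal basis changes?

Binding constraints: mill time, coolant. The basis is B = [[4,5],[6,2]] with det -22.
Per unit increase in mill time, x* moves by d = (-0.0909, 0.2727).
The basis stays optimal until inspection becomes binding; allowable increase = 16.5 hr.

16.5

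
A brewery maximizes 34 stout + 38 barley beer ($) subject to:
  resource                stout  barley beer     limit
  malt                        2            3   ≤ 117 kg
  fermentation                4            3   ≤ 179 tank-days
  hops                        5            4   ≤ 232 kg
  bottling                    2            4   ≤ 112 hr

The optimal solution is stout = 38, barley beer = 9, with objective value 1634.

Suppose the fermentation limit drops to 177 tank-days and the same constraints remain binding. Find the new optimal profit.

Check each constraint at x*: malt 103/117 (slack 14); fermentation 179/179 (tight); hops 226/232 (slack 6); bottling 112/112 (tight).
Since malt, hops are not tight, their duals are 0.
From A_Bᵀ y = c: 4·y_fermentation + 2·y_bottling = 34; 3·y_fermentation + 4·y_bottling = 38.
Solving: y_fermentation = 6, y_bottling = 5.
Δz = y_fermentation·Δb = 6 × (-2) = -12, so new z* = 1634 − 12 = 1622.

1622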